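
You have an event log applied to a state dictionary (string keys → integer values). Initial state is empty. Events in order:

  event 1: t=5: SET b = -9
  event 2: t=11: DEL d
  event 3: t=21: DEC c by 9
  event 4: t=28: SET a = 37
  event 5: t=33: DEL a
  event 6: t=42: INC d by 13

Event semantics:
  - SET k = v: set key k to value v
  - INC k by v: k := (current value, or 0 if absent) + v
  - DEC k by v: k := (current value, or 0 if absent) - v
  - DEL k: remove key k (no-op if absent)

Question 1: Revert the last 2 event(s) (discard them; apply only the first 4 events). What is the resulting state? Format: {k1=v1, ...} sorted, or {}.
Answer: {a=37, b=-9, c=-9}

Derivation:
Keep first 4 events (discard last 2):
  after event 1 (t=5: SET b = -9): {b=-9}
  after event 2 (t=11: DEL d): {b=-9}
  after event 3 (t=21: DEC c by 9): {b=-9, c=-9}
  after event 4 (t=28: SET a = 37): {a=37, b=-9, c=-9}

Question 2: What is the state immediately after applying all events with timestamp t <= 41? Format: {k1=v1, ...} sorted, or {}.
Apply events with t <= 41 (5 events):
  after event 1 (t=5: SET b = -9): {b=-9}
  after event 2 (t=11: DEL d): {b=-9}
  after event 3 (t=21: DEC c by 9): {b=-9, c=-9}
  after event 4 (t=28: SET a = 37): {a=37, b=-9, c=-9}
  after event 5 (t=33: DEL a): {b=-9, c=-9}

Answer: {b=-9, c=-9}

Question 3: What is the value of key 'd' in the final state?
Answer: 13

Derivation:
Track key 'd' through all 6 events:
  event 1 (t=5: SET b = -9): d unchanged
  event 2 (t=11: DEL d): d (absent) -> (absent)
  event 3 (t=21: DEC c by 9): d unchanged
  event 4 (t=28: SET a = 37): d unchanged
  event 5 (t=33: DEL a): d unchanged
  event 6 (t=42: INC d by 13): d (absent) -> 13
Final: d = 13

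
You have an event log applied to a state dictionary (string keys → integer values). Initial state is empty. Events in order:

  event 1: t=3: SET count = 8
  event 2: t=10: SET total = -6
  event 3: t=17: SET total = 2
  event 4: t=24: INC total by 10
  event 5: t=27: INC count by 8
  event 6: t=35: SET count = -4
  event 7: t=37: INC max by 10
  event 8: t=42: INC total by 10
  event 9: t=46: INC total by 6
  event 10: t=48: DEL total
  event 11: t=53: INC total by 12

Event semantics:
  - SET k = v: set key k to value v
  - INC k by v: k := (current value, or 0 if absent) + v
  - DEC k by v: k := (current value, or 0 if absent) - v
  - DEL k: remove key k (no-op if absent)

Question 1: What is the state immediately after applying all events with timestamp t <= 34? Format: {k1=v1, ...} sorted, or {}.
Answer: {count=16, total=12}

Derivation:
Apply events with t <= 34 (5 events):
  after event 1 (t=3: SET count = 8): {count=8}
  after event 2 (t=10: SET total = -6): {count=8, total=-6}
  after event 3 (t=17: SET total = 2): {count=8, total=2}
  after event 4 (t=24: INC total by 10): {count=8, total=12}
  after event 5 (t=27: INC count by 8): {count=16, total=12}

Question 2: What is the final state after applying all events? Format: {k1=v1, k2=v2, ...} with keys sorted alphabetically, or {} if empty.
  after event 1 (t=3: SET count = 8): {count=8}
  after event 2 (t=10: SET total = -6): {count=8, total=-6}
  after event 3 (t=17: SET total = 2): {count=8, total=2}
  after event 4 (t=24: INC total by 10): {count=8, total=12}
  after event 5 (t=27: INC count by 8): {count=16, total=12}
  after event 6 (t=35: SET count = -4): {count=-4, total=12}
  after event 7 (t=37: INC max by 10): {count=-4, max=10, total=12}
  after event 8 (t=42: INC total by 10): {count=-4, max=10, total=22}
  after event 9 (t=46: INC total by 6): {count=-4, max=10, total=28}
  after event 10 (t=48: DEL total): {count=-4, max=10}
  after event 11 (t=53: INC total by 12): {count=-4, max=10, total=12}

Answer: {count=-4, max=10, total=12}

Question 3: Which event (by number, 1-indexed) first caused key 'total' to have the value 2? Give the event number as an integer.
Answer: 3

Derivation:
Looking for first event where total becomes 2:
  event 2: total = -6
  event 3: total -6 -> 2  <-- first match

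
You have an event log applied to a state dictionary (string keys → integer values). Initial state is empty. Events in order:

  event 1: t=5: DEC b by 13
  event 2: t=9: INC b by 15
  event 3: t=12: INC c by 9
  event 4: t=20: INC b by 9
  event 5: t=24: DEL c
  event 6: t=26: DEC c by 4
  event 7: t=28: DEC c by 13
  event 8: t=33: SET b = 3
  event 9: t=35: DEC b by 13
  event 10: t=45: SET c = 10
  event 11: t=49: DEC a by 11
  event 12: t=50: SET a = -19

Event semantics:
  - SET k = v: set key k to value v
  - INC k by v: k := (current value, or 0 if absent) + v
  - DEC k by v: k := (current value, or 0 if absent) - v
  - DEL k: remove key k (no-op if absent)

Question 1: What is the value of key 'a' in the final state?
Answer: -19

Derivation:
Track key 'a' through all 12 events:
  event 1 (t=5: DEC b by 13): a unchanged
  event 2 (t=9: INC b by 15): a unchanged
  event 3 (t=12: INC c by 9): a unchanged
  event 4 (t=20: INC b by 9): a unchanged
  event 5 (t=24: DEL c): a unchanged
  event 6 (t=26: DEC c by 4): a unchanged
  event 7 (t=28: DEC c by 13): a unchanged
  event 8 (t=33: SET b = 3): a unchanged
  event 9 (t=35: DEC b by 13): a unchanged
  event 10 (t=45: SET c = 10): a unchanged
  event 11 (t=49: DEC a by 11): a (absent) -> -11
  event 12 (t=50: SET a = -19): a -11 -> -19
Final: a = -19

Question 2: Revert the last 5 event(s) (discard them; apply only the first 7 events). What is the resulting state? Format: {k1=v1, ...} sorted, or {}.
Answer: {b=11, c=-17}

Derivation:
Keep first 7 events (discard last 5):
  after event 1 (t=5: DEC b by 13): {b=-13}
  after event 2 (t=9: INC b by 15): {b=2}
  after event 3 (t=12: INC c by 9): {b=2, c=9}
  after event 4 (t=20: INC b by 9): {b=11, c=9}
  after event 5 (t=24: DEL c): {b=11}
  after event 6 (t=26: DEC c by 4): {b=11, c=-4}
  after event 7 (t=28: DEC c by 13): {b=11, c=-17}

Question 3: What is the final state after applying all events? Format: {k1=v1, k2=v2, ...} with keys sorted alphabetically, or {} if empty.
  after event 1 (t=5: DEC b by 13): {b=-13}
  after event 2 (t=9: INC b by 15): {b=2}
  after event 3 (t=12: INC c by 9): {b=2, c=9}
  after event 4 (t=20: INC b by 9): {b=11, c=9}
  after event 5 (t=24: DEL c): {b=11}
  after event 6 (t=26: DEC c by 4): {b=11, c=-4}
  after event 7 (t=28: DEC c by 13): {b=11, c=-17}
  after event 8 (t=33: SET b = 3): {b=3, c=-17}
  after event 9 (t=35: DEC b by 13): {b=-10, c=-17}
  after event 10 (t=45: SET c = 10): {b=-10, c=10}
  after event 11 (t=49: DEC a by 11): {a=-11, b=-10, c=10}
  after event 12 (t=50: SET a = -19): {a=-19, b=-10, c=10}

Answer: {a=-19, b=-10, c=10}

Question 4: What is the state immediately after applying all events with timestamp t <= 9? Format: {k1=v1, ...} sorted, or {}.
Answer: {b=2}

Derivation:
Apply events with t <= 9 (2 events):
  after event 1 (t=5: DEC b by 13): {b=-13}
  after event 2 (t=9: INC b by 15): {b=2}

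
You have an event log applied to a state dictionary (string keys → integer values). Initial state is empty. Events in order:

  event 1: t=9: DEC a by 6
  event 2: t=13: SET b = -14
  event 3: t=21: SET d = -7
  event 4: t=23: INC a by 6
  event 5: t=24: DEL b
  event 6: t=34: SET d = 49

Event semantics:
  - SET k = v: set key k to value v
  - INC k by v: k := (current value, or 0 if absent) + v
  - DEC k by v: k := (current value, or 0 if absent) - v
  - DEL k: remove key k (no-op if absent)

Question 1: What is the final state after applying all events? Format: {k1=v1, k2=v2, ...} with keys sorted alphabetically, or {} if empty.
  after event 1 (t=9: DEC a by 6): {a=-6}
  after event 2 (t=13: SET b = -14): {a=-6, b=-14}
  after event 3 (t=21: SET d = -7): {a=-6, b=-14, d=-7}
  after event 4 (t=23: INC a by 6): {a=0, b=-14, d=-7}
  after event 5 (t=24: DEL b): {a=0, d=-7}
  after event 6 (t=34: SET d = 49): {a=0, d=49}

Answer: {a=0, d=49}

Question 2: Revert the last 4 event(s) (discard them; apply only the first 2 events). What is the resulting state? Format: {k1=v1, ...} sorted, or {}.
Answer: {a=-6, b=-14}

Derivation:
Keep first 2 events (discard last 4):
  after event 1 (t=9: DEC a by 6): {a=-6}
  after event 2 (t=13: SET b = -14): {a=-6, b=-14}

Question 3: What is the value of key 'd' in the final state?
Answer: 49

Derivation:
Track key 'd' through all 6 events:
  event 1 (t=9: DEC a by 6): d unchanged
  event 2 (t=13: SET b = -14): d unchanged
  event 3 (t=21: SET d = -7): d (absent) -> -7
  event 4 (t=23: INC a by 6): d unchanged
  event 5 (t=24: DEL b): d unchanged
  event 6 (t=34: SET d = 49): d -7 -> 49
Final: d = 49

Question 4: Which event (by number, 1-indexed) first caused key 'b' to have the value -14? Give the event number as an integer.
Answer: 2

Derivation:
Looking for first event where b becomes -14:
  event 2: b (absent) -> -14  <-- first match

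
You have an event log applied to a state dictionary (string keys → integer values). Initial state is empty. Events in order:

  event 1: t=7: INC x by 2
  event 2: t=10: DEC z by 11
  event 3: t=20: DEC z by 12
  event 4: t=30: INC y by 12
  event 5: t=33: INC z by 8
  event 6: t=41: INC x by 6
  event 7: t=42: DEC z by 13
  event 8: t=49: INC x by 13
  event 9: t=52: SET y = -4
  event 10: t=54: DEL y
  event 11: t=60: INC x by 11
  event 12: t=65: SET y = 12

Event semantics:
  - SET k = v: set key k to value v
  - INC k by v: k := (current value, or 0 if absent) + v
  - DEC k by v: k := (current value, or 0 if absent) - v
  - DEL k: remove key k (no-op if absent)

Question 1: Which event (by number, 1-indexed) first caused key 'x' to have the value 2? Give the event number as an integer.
Answer: 1

Derivation:
Looking for first event where x becomes 2:
  event 1: x (absent) -> 2  <-- first match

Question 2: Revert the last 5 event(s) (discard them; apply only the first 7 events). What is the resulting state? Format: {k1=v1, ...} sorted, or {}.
Keep first 7 events (discard last 5):
  after event 1 (t=7: INC x by 2): {x=2}
  after event 2 (t=10: DEC z by 11): {x=2, z=-11}
  after event 3 (t=20: DEC z by 12): {x=2, z=-23}
  after event 4 (t=30: INC y by 12): {x=2, y=12, z=-23}
  after event 5 (t=33: INC z by 8): {x=2, y=12, z=-15}
  after event 6 (t=41: INC x by 6): {x=8, y=12, z=-15}
  after event 7 (t=42: DEC z by 13): {x=8, y=12, z=-28}

Answer: {x=8, y=12, z=-28}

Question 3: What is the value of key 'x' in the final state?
Track key 'x' through all 12 events:
  event 1 (t=7: INC x by 2): x (absent) -> 2
  event 2 (t=10: DEC z by 11): x unchanged
  event 3 (t=20: DEC z by 12): x unchanged
  event 4 (t=30: INC y by 12): x unchanged
  event 5 (t=33: INC z by 8): x unchanged
  event 6 (t=41: INC x by 6): x 2 -> 8
  event 7 (t=42: DEC z by 13): x unchanged
  event 8 (t=49: INC x by 13): x 8 -> 21
  event 9 (t=52: SET y = -4): x unchanged
  event 10 (t=54: DEL y): x unchanged
  event 11 (t=60: INC x by 11): x 21 -> 32
  event 12 (t=65: SET y = 12): x unchanged
Final: x = 32

Answer: 32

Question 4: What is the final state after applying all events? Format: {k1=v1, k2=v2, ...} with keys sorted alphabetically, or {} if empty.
  after event 1 (t=7: INC x by 2): {x=2}
  after event 2 (t=10: DEC z by 11): {x=2, z=-11}
  after event 3 (t=20: DEC z by 12): {x=2, z=-23}
  after event 4 (t=30: INC y by 12): {x=2, y=12, z=-23}
  after event 5 (t=33: INC z by 8): {x=2, y=12, z=-15}
  after event 6 (t=41: INC x by 6): {x=8, y=12, z=-15}
  after event 7 (t=42: DEC z by 13): {x=8, y=12, z=-28}
  after event 8 (t=49: INC x by 13): {x=21, y=12, z=-28}
  after event 9 (t=52: SET y = -4): {x=21, y=-4, z=-28}
  after event 10 (t=54: DEL y): {x=21, z=-28}
  after event 11 (t=60: INC x by 11): {x=32, z=-28}
  after event 12 (t=65: SET y = 12): {x=32, y=12, z=-28}

Answer: {x=32, y=12, z=-28}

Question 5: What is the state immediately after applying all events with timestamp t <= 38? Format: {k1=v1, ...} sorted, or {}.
Apply events with t <= 38 (5 events):
  after event 1 (t=7: INC x by 2): {x=2}
  after event 2 (t=10: DEC z by 11): {x=2, z=-11}
  after event 3 (t=20: DEC z by 12): {x=2, z=-23}
  after event 4 (t=30: INC y by 12): {x=2, y=12, z=-23}
  after event 5 (t=33: INC z by 8): {x=2, y=12, z=-15}

Answer: {x=2, y=12, z=-15}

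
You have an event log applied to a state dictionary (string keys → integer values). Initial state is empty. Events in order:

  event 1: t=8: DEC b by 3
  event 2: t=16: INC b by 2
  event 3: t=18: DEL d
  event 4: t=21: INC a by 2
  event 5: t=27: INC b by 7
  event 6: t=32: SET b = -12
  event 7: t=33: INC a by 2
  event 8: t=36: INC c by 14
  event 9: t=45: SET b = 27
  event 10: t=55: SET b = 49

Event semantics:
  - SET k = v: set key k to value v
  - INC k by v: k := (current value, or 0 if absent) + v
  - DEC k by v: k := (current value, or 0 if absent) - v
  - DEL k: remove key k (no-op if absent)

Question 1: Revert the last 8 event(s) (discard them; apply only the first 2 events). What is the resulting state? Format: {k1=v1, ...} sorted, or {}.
Answer: {b=-1}

Derivation:
Keep first 2 events (discard last 8):
  after event 1 (t=8: DEC b by 3): {b=-3}
  after event 2 (t=16: INC b by 2): {b=-1}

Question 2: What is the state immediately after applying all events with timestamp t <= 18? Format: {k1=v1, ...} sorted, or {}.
Apply events with t <= 18 (3 events):
  after event 1 (t=8: DEC b by 3): {b=-3}
  after event 2 (t=16: INC b by 2): {b=-1}
  after event 3 (t=18: DEL d): {b=-1}

Answer: {b=-1}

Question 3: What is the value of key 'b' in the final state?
Answer: 49

Derivation:
Track key 'b' through all 10 events:
  event 1 (t=8: DEC b by 3): b (absent) -> -3
  event 2 (t=16: INC b by 2): b -3 -> -1
  event 3 (t=18: DEL d): b unchanged
  event 4 (t=21: INC a by 2): b unchanged
  event 5 (t=27: INC b by 7): b -1 -> 6
  event 6 (t=32: SET b = -12): b 6 -> -12
  event 7 (t=33: INC a by 2): b unchanged
  event 8 (t=36: INC c by 14): b unchanged
  event 9 (t=45: SET b = 27): b -12 -> 27
  event 10 (t=55: SET b = 49): b 27 -> 49
Final: b = 49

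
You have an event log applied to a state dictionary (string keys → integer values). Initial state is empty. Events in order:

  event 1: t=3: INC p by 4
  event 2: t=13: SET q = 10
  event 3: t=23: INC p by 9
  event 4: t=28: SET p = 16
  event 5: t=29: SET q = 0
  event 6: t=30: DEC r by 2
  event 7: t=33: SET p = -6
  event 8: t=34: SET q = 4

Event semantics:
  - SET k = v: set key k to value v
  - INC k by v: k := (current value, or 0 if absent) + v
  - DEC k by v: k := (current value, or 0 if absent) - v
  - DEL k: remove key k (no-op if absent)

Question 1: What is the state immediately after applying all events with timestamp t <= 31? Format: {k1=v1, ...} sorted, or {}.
Apply events with t <= 31 (6 events):
  after event 1 (t=3: INC p by 4): {p=4}
  after event 2 (t=13: SET q = 10): {p=4, q=10}
  after event 3 (t=23: INC p by 9): {p=13, q=10}
  after event 4 (t=28: SET p = 16): {p=16, q=10}
  after event 5 (t=29: SET q = 0): {p=16, q=0}
  after event 6 (t=30: DEC r by 2): {p=16, q=0, r=-2}

Answer: {p=16, q=0, r=-2}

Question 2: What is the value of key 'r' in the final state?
Track key 'r' through all 8 events:
  event 1 (t=3: INC p by 4): r unchanged
  event 2 (t=13: SET q = 10): r unchanged
  event 3 (t=23: INC p by 9): r unchanged
  event 4 (t=28: SET p = 16): r unchanged
  event 5 (t=29: SET q = 0): r unchanged
  event 6 (t=30: DEC r by 2): r (absent) -> -2
  event 7 (t=33: SET p = -6): r unchanged
  event 8 (t=34: SET q = 4): r unchanged
Final: r = -2

Answer: -2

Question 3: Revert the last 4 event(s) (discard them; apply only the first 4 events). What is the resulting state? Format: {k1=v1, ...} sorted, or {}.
Keep first 4 events (discard last 4):
  after event 1 (t=3: INC p by 4): {p=4}
  after event 2 (t=13: SET q = 10): {p=4, q=10}
  after event 3 (t=23: INC p by 9): {p=13, q=10}
  after event 4 (t=28: SET p = 16): {p=16, q=10}

Answer: {p=16, q=10}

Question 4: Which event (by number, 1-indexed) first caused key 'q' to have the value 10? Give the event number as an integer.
Looking for first event where q becomes 10:
  event 2: q (absent) -> 10  <-- first match

Answer: 2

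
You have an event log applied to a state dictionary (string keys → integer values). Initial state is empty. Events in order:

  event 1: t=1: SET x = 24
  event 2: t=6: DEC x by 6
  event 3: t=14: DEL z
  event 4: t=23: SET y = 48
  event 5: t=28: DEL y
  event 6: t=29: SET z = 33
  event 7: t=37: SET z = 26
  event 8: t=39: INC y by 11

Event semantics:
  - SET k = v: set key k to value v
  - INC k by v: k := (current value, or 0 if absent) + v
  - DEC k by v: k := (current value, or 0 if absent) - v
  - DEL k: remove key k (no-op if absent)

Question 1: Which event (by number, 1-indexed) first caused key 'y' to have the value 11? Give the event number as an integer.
Answer: 8

Derivation:
Looking for first event where y becomes 11:
  event 4: y = 48
  event 5: y = (absent)
  event 8: y (absent) -> 11  <-- first match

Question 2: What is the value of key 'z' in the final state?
Answer: 26

Derivation:
Track key 'z' through all 8 events:
  event 1 (t=1: SET x = 24): z unchanged
  event 2 (t=6: DEC x by 6): z unchanged
  event 3 (t=14: DEL z): z (absent) -> (absent)
  event 4 (t=23: SET y = 48): z unchanged
  event 5 (t=28: DEL y): z unchanged
  event 6 (t=29: SET z = 33): z (absent) -> 33
  event 7 (t=37: SET z = 26): z 33 -> 26
  event 8 (t=39: INC y by 11): z unchanged
Final: z = 26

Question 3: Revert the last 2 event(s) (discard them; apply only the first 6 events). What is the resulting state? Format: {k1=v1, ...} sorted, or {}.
Answer: {x=18, z=33}

Derivation:
Keep first 6 events (discard last 2):
  after event 1 (t=1: SET x = 24): {x=24}
  after event 2 (t=6: DEC x by 6): {x=18}
  after event 3 (t=14: DEL z): {x=18}
  after event 4 (t=23: SET y = 48): {x=18, y=48}
  after event 5 (t=28: DEL y): {x=18}
  after event 6 (t=29: SET z = 33): {x=18, z=33}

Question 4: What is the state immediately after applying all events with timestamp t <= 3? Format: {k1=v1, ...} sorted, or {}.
Answer: {x=24}

Derivation:
Apply events with t <= 3 (1 events):
  after event 1 (t=1: SET x = 24): {x=24}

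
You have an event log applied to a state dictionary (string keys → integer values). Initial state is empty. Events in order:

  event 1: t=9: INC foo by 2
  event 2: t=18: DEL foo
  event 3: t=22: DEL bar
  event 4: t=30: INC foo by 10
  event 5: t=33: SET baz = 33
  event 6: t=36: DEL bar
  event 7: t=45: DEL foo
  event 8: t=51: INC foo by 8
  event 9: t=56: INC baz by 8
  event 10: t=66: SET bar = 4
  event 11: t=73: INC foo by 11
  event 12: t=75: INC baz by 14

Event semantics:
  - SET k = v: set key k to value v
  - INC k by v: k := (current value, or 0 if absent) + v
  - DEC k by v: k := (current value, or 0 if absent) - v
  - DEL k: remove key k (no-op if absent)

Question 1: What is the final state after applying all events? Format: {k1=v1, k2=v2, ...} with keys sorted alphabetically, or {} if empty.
Answer: {bar=4, baz=55, foo=19}

Derivation:
  after event 1 (t=9: INC foo by 2): {foo=2}
  after event 2 (t=18: DEL foo): {}
  after event 3 (t=22: DEL bar): {}
  after event 4 (t=30: INC foo by 10): {foo=10}
  after event 5 (t=33: SET baz = 33): {baz=33, foo=10}
  after event 6 (t=36: DEL bar): {baz=33, foo=10}
  after event 7 (t=45: DEL foo): {baz=33}
  after event 8 (t=51: INC foo by 8): {baz=33, foo=8}
  after event 9 (t=56: INC baz by 8): {baz=41, foo=8}
  after event 10 (t=66: SET bar = 4): {bar=4, baz=41, foo=8}
  after event 11 (t=73: INC foo by 11): {bar=4, baz=41, foo=19}
  after event 12 (t=75: INC baz by 14): {bar=4, baz=55, foo=19}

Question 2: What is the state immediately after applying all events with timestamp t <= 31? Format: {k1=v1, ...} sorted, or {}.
Apply events with t <= 31 (4 events):
  after event 1 (t=9: INC foo by 2): {foo=2}
  after event 2 (t=18: DEL foo): {}
  after event 3 (t=22: DEL bar): {}
  after event 4 (t=30: INC foo by 10): {foo=10}

Answer: {foo=10}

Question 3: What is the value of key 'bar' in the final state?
Track key 'bar' through all 12 events:
  event 1 (t=9: INC foo by 2): bar unchanged
  event 2 (t=18: DEL foo): bar unchanged
  event 3 (t=22: DEL bar): bar (absent) -> (absent)
  event 4 (t=30: INC foo by 10): bar unchanged
  event 5 (t=33: SET baz = 33): bar unchanged
  event 6 (t=36: DEL bar): bar (absent) -> (absent)
  event 7 (t=45: DEL foo): bar unchanged
  event 8 (t=51: INC foo by 8): bar unchanged
  event 9 (t=56: INC baz by 8): bar unchanged
  event 10 (t=66: SET bar = 4): bar (absent) -> 4
  event 11 (t=73: INC foo by 11): bar unchanged
  event 12 (t=75: INC baz by 14): bar unchanged
Final: bar = 4

Answer: 4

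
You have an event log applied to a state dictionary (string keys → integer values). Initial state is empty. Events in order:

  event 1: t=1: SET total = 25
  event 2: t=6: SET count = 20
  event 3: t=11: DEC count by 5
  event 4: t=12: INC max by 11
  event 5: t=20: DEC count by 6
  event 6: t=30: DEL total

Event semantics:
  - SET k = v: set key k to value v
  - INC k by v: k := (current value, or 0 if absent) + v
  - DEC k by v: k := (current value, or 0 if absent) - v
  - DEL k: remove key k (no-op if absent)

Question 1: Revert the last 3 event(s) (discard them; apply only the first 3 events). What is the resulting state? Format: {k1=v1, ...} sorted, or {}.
Answer: {count=15, total=25}

Derivation:
Keep first 3 events (discard last 3):
  after event 1 (t=1: SET total = 25): {total=25}
  after event 2 (t=6: SET count = 20): {count=20, total=25}
  after event 3 (t=11: DEC count by 5): {count=15, total=25}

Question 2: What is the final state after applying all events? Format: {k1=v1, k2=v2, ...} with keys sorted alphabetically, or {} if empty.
Answer: {count=9, max=11}

Derivation:
  after event 1 (t=1: SET total = 25): {total=25}
  after event 2 (t=6: SET count = 20): {count=20, total=25}
  after event 3 (t=11: DEC count by 5): {count=15, total=25}
  after event 4 (t=12: INC max by 11): {count=15, max=11, total=25}
  after event 5 (t=20: DEC count by 6): {count=9, max=11, total=25}
  after event 6 (t=30: DEL total): {count=9, max=11}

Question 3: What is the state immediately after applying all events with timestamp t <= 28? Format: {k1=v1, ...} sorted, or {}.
Apply events with t <= 28 (5 events):
  after event 1 (t=1: SET total = 25): {total=25}
  after event 2 (t=6: SET count = 20): {count=20, total=25}
  after event 3 (t=11: DEC count by 5): {count=15, total=25}
  after event 4 (t=12: INC max by 11): {count=15, max=11, total=25}
  after event 5 (t=20: DEC count by 6): {count=9, max=11, total=25}

Answer: {count=9, max=11, total=25}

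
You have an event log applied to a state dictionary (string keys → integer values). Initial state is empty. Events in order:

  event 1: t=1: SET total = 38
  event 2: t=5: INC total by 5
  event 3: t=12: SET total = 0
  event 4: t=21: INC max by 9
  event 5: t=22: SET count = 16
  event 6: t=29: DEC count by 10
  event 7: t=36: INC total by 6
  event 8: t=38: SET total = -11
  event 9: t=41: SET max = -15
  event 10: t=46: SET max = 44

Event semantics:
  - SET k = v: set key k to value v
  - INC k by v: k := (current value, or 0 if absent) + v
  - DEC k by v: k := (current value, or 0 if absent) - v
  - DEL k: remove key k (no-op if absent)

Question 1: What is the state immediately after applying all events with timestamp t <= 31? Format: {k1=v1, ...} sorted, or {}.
Apply events with t <= 31 (6 events):
  after event 1 (t=1: SET total = 38): {total=38}
  after event 2 (t=5: INC total by 5): {total=43}
  after event 3 (t=12: SET total = 0): {total=0}
  after event 4 (t=21: INC max by 9): {max=9, total=0}
  after event 5 (t=22: SET count = 16): {count=16, max=9, total=0}
  after event 6 (t=29: DEC count by 10): {count=6, max=9, total=0}

Answer: {count=6, max=9, total=0}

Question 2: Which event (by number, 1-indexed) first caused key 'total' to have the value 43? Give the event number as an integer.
Answer: 2

Derivation:
Looking for first event where total becomes 43:
  event 1: total = 38
  event 2: total 38 -> 43  <-- first match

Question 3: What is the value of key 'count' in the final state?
Answer: 6

Derivation:
Track key 'count' through all 10 events:
  event 1 (t=1: SET total = 38): count unchanged
  event 2 (t=5: INC total by 5): count unchanged
  event 3 (t=12: SET total = 0): count unchanged
  event 4 (t=21: INC max by 9): count unchanged
  event 5 (t=22: SET count = 16): count (absent) -> 16
  event 6 (t=29: DEC count by 10): count 16 -> 6
  event 7 (t=36: INC total by 6): count unchanged
  event 8 (t=38: SET total = -11): count unchanged
  event 9 (t=41: SET max = -15): count unchanged
  event 10 (t=46: SET max = 44): count unchanged
Final: count = 6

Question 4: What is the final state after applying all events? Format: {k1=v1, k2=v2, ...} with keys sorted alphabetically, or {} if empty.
Answer: {count=6, max=44, total=-11}

Derivation:
  after event 1 (t=1: SET total = 38): {total=38}
  after event 2 (t=5: INC total by 5): {total=43}
  after event 3 (t=12: SET total = 0): {total=0}
  after event 4 (t=21: INC max by 9): {max=9, total=0}
  after event 5 (t=22: SET count = 16): {count=16, max=9, total=0}
  after event 6 (t=29: DEC count by 10): {count=6, max=9, total=0}
  after event 7 (t=36: INC total by 6): {count=6, max=9, total=6}
  after event 8 (t=38: SET total = -11): {count=6, max=9, total=-11}
  after event 9 (t=41: SET max = -15): {count=6, max=-15, total=-11}
  after event 10 (t=46: SET max = 44): {count=6, max=44, total=-11}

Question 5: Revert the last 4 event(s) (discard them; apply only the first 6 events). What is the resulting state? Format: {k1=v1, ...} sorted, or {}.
Answer: {count=6, max=9, total=0}

Derivation:
Keep first 6 events (discard last 4):
  after event 1 (t=1: SET total = 38): {total=38}
  after event 2 (t=5: INC total by 5): {total=43}
  after event 3 (t=12: SET total = 0): {total=0}
  after event 4 (t=21: INC max by 9): {max=9, total=0}
  after event 5 (t=22: SET count = 16): {count=16, max=9, total=0}
  after event 6 (t=29: DEC count by 10): {count=6, max=9, total=0}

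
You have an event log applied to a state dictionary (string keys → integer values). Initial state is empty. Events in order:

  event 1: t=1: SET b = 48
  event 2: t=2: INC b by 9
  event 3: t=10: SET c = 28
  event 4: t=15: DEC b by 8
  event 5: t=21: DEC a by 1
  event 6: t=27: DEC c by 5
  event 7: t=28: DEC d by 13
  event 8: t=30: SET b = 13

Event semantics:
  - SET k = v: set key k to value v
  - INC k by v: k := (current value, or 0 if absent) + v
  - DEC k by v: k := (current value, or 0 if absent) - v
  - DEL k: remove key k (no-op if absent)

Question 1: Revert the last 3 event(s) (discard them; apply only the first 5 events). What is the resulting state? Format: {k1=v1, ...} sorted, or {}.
Answer: {a=-1, b=49, c=28}

Derivation:
Keep first 5 events (discard last 3):
  after event 1 (t=1: SET b = 48): {b=48}
  after event 2 (t=2: INC b by 9): {b=57}
  after event 3 (t=10: SET c = 28): {b=57, c=28}
  after event 4 (t=15: DEC b by 8): {b=49, c=28}
  after event 5 (t=21: DEC a by 1): {a=-1, b=49, c=28}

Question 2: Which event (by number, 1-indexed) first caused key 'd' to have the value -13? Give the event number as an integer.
Answer: 7

Derivation:
Looking for first event where d becomes -13:
  event 7: d (absent) -> -13  <-- first match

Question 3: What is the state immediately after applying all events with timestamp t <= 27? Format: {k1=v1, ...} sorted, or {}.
Answer: {a=-1, b=49, c=23}

Derivation:
Apply events with t <= 27 (6 events):
  after event 1 (t=1: SET b = 48): {b=48}
  after event 2 (t=2: INC b by 9): {b=57}
  after event 3 (t=10: SET c = 28): {b=57, c=28}
  after event 4 (t=15: DEC b by 8): {b=49, c=28}
  after event 5 (t=21: DEC a by 1): {a=-1, b=49, c=28}
  after event 6 (t=27: DEC c by 5): {a=-1, b=49, c=23}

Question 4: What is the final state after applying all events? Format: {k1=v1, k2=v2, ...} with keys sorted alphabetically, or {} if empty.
Answer: {a=-1, b=13, c=23, d=-13}

Derivation:
  after event 1 (t=1: SET b = 48): {b=48}
  after event 2 (t=2: INC b by 9): {b=57}
  after event 3 (t=10: SET c = 28): {b=57, c=28}
  after event 4 (t=15: DEC b by 8): {b=49, c=28}
  after event 5 (t=21: DEC a by 1): {a=-1, b=49, c=28}
  after event 6 (t=27: DEC c by 5): {a=-1, b=49, c=23}
  after event 7 (t=28: DEC d by 13): {a=-1, b=49, c=23, d=-13}
  after event 8 (t=30: SET b = 13): {a=-1, b=13, c=23, d=-13}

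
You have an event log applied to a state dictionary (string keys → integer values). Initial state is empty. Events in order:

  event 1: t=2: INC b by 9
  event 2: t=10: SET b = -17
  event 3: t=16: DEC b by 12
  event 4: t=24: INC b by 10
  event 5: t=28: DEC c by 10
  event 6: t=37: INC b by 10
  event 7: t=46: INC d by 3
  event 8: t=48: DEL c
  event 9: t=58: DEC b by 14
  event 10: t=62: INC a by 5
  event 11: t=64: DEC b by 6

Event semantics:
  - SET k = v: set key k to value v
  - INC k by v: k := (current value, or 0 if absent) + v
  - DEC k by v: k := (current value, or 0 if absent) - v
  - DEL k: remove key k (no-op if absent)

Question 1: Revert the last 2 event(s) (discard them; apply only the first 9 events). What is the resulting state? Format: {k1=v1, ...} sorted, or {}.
Keep first 9 events (discard last 2):
  after event 1 (t=2: INC b by 9): {b=9}
  after event 2 (t=10: SET b = -17): {b=-17}
  after event 3 (t=16: DEC b by 12): {b=-29}
  after event 4 (t=24: INC b by 10): {b=-19}
  after event 5 (t=28: DEC c by 10): {b=-19, c=-10}
  after event 6 (t=37: INC b by 10): {b=-9, c=-10}
  after event 7 (t=46: INC d by 3): {b=-9, c=-10, d=3}
  after event 8 (t=48: DEL c): {b=-9, d=3}
  after event 9 (t=58: DEC b by 14): {b=-23, d=3}

Answer: {b=-23, d=3}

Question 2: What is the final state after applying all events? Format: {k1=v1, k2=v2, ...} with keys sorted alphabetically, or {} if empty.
  after event 1 (t=2: INC b by 9): {b=9}
  after event 2 (t=10: SET b = -17): {b=-17}
  after event 3 (t=16: DEC b by 12): {b=-29}
  after event 4 (t=24: INC b by 10): {b=-19}
  after event 5 (t=28: DEC c by 10): {b=-19, c=-10}
  after event 6 (t=37: INC b by 10): {b=-9, c=-10}
  after event 7 (t=46: INC d by 3): {b=-9, c=-10, d=3}
  after event 8 (t=48: DEL c): {b=-9, d=3}
  after event 9 (t=58: DEC b by 14): {b=-23, d=3}
  after event 10 (t=62: INC a by 5): {a=5, b=-23, d=3}
  after event 11 (t=64: DEC b by 6): {a=5, b=-29, d=3}

Answer: {a=5, b=-29, d=3}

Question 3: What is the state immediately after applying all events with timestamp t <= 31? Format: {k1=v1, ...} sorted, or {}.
Apply events with t <= 31 (5 events):
  after event 1 (t=2: INC b by 9): {b=9}
  after event 2 (t=10: SET b = -17): {b=-17}
  after event 3 (t=16: DEC b by 12): {b=-29}
  after event 4 (t=24: INC b by 10): {b=-19}
  after event 5 (t=28: DEC c by 10): {b=-19, c=-10}

Answer: {b=-19, c=-10}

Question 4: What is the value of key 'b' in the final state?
Answer: -29

Derivation:
Track key 'b' through all 11 events:
  event 1 (t=2: INC b by 9): b (absent) -> 9
  event 2 (t=10: SET b = -17): b 9 -> -17
  event 3 (t=16: DEC b by 12): b -17 -> -29
  event 4 (t=24: INC b by 10): b -29 -> -19
  event 5 (t=28: DEC c by 10): b unchanged
  event 6 (t=37: INC b by 10): b -19 -> -9
  event 7 (t=46: INC d by 3): b unchanged
  event 8 (t=48: DEL c): b unchanged
  event 9 (t=58: DEC b by 14): b -9 -> -23
  event 10 (t=62: INC a by 5): b unchanged
  event 11 (t=64: DEC b by 6): b -23 -> -29
Final: b = -29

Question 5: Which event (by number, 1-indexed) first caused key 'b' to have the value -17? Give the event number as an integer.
Answer: 2

Derivation:
Looking for first event where b becomes -17:
  event 1: b = 9
  event 2: b 9 -> -17  <-- first match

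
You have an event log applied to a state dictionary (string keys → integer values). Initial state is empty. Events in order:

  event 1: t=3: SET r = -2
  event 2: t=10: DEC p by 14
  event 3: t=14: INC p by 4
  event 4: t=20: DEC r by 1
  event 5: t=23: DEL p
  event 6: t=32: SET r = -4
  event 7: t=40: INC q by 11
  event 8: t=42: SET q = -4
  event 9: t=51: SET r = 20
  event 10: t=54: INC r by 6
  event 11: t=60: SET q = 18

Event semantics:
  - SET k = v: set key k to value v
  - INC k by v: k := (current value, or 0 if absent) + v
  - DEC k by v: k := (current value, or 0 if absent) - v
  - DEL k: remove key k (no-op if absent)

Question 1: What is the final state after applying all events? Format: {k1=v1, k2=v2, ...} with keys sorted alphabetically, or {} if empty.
Answer: {q=18, r=26}

Derivation:
  after event 1 (t=3: SET r = -2): {r=-2}
  after event 2 (t=10: DEC p by 14): {p=-14, r=-2}
  after event 3 (t=14: INC p by 4): {p=-10, r=-2}
  after event 4 (t=20: DEC r by 1): {p=-10, r=-3}
  after event 5 (t=23: DEL p): {r=-3}
  after event 6 (t=32: SET r = -4): {r=-4}
  after event 7 (t=40: INC q by 11): {q=11, r=-4}
  after event 8 (t=42: SET q = -4): {q=-4, r=-4}
  after event 9 (t=51: SET r = 20): {q=-4, r=20}
  after event 10 (t=54: INC r by 6): {q=-4, r=26}
  after event 11 (t=60: SET q = 18): {q=18, r=26}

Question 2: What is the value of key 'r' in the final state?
Answer: 26

Derivation:
Track key 'r' through all 11 events:
  event 1 (t=3: SET r = -2): r (absent) -> -2
  event 2 (t=10: DEC p by 14): r unchanged
  event 3 (t=14: INC p by 4): r unchanged
  event 4 (t=20: DEC r by 1): r -2 -> -3
  event 5 (t=23: DEL p): r unchanged
  event 6 (t=32: SET r = -4): r -3 -> -4
  event 7 (t=40: INC q by 11): r unchanged
  event 8 (t=42: SET q = -4): r unchanged
  event 9 (t=51: SET r = 20): r -4 -> 20
  event 10 (t=54: INC r by 6): r 20 -> 26
  event 11 (t=60: SET q = 18): r unchanged
Final: r = 26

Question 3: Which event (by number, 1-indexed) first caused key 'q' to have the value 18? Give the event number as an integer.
Answer: 11

Derivation:
Looking for first event where q becomes 18:
  event 7: q = 11
  event 8: q = -4
  event 9: q = -4
  event 10: q = -4
  event 11: q -4 -> 18  <-- first match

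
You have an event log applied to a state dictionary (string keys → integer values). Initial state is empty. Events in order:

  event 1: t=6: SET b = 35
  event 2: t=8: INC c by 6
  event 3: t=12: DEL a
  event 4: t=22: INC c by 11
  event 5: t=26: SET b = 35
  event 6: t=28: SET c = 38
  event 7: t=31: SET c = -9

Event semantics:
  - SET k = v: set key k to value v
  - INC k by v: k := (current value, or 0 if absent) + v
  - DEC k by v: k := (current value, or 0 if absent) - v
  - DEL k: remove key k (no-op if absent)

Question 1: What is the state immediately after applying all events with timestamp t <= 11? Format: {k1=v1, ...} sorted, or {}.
Answer: {b=35, c=6}

Derivation:
Apply events with t <= 11 (2 events):
  after event 1 (t=6: SET b = 35): {b=35}
  after event 2 (t=8: INC c by 6): {b=35, c=6}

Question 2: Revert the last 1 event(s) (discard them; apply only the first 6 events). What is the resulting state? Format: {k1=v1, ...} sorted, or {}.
Keep first 6 events (discard last 1):
  after event 1 (t=6: SET b = 35): {b=35}
  after event 2 (t=8: INC c by 6): {b=35, c=6}
  after event 3 (t=12: DEL a): {b=35, c=6}
  after event 4 (t=22: INC c by 11): {b=35, c=17}
  after event 5 (t=26: SET b = 35): {b=35, c=17}
  after event 6 (t=28: SET c = 38): {b=35, c=38}

Answer: {b=35, c=38}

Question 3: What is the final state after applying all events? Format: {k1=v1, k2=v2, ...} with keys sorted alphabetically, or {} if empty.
  after event 1 (t=6: SET b = 35): {b=35}
  after event 2 (t=8: INC c by 6): {b=35, c=6}
  after event 3 (t=12: DEL a): {b=35, c=6}
  after event 4 (t=22: INC c by 11): {b=35, c=17}
  after event 5 (t=26: SET b = 35): {b=35, c=17}
  after event 6 (t=28: SET c = 38): {b=35, c=38}
  after event 7 (t=31: SET c = -9): {b=35, c=-9}

Answer: {b=35, c=-9}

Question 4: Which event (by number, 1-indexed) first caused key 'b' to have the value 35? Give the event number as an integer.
Answer: 1

Derivation:
Looking for first event where b becomes 35:
  event 1: b (absent) -> 35  <-- first match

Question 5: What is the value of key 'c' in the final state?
Track key 'c' through all 7 events:
  event 1 (t=6: SET b = 35): c unchanged
  event 2 (t=8: INC c by 6): c (absent) -> 6
  event 3 (t=12: DEL a): c unchanged
  event 4 (t=22: INC c by 11): c 6 -> 17
  event 5 (t=26: SET b = 35): c unchanged
  event 6 (t=28: SET c = 38): c 17 -> 38
  event 7 (t=31: SET c = -9): c 38 -> -9
Final: c = -9

Answer: -9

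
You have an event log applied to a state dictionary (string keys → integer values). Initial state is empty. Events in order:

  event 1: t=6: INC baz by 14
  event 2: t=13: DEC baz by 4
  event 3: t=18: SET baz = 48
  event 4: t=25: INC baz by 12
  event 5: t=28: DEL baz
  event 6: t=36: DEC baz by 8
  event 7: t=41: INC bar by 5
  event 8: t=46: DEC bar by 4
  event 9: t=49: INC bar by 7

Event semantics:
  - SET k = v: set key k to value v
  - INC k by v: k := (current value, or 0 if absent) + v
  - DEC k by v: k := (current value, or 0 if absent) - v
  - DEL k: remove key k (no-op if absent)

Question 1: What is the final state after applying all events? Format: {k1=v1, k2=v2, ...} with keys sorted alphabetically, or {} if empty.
  after event 1 (t=6: INC baz by 14): {baz=14}
  after event 2 (t=13: DEC baz by 4): {baz=10}
  after event 3 (t=18: SET baz = 48): {baz=48}
  after event 4 (t=25: INC baz by 12): {baz=60}
  after event 5 (t=28: DEL baz): {}
  after event 6 (t=36: DEC baz by 8): {baz=-8}
  after event 7 (t=41: INC bar by 5): {bar=5, baz=-8}
  after event 8 (t=46: DEC bar by 4): {bar=1, baz=-8}
  after event 9 (t=49: INC bar by 7): {bar=8, baz=-8}

Answer: {bar=8, baz=-8}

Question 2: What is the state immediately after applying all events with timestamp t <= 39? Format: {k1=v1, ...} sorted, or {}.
Answer: {baz=-8}

Derivation:
Apply events with t <= 39 (6 events):
  after event 1 (t=6: INC baz by 14): {baz=14}
  after event 2 (t=13: DEC baz by 4): {baz=10}
  after event 3 (t=18: SET baz = 48): {baz=48}
  after event 4 (t=25: INC baz by 12): {baz=60}
  after event 5 (t=28: DEL baz): {}
  after event 6 (t=36: DEC baz by 8): {baz=-8}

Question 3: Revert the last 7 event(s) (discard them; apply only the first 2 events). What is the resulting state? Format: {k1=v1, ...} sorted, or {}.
Keep first 2 events (discard last 7):
  after event 1 (t=6: INC baz by 14): {baz=14}
  after event 2 (t=13: DEC baz by 4): {baz=10}

Answer: {baz=10}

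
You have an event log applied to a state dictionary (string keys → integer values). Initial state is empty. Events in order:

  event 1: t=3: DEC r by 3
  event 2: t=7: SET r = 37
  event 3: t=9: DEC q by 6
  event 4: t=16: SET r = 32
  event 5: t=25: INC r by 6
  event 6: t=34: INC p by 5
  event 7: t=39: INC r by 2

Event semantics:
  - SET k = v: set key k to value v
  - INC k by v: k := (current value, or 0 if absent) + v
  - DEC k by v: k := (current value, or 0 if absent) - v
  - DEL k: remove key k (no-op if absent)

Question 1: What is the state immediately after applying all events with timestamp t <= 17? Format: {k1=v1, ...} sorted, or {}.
Answer: {q=-6, r=32}

Derivation:
Apply events with t <= 17 (4 events):
  after event 1 (t=3: DEC r by 3): {r=-3}
  after event 2 (t=7: SET r = 37): {r=37}
  after event 3 (t=9: DEC q by 6): {q=-6, r=37}
  after event 4 (t=16: SET r = 32): {q=-6, r=32}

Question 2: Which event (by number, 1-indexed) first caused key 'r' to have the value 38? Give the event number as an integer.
Looking for first event where r becomes 38:
  event 1: r = -3
  event 2: r = 37
  event 3: r = 37
  event 4: r = 32
  event 5: r 32 -> 38  <-- first match

Answer: 5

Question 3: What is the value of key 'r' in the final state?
Track key 'r' through all 7 events:
  event 1 (t=3: DEC r by 3): r (absent) -> -3
  event 2 (t=7: SET r = 37): r -3 -> 37
  event 3 (t=9: DEC q by 6): r unchanged
  event 4 (t=16: SET r = 32): r 37 -> 32
  event 5 (t=25: INC r by 6): r 32 -> 38
  event 6 (t=34: INC p by 5): r unchanged
  event 7 (t=39: INC r by 2): r 38 -> 40
Final: r = 40

Answer: 40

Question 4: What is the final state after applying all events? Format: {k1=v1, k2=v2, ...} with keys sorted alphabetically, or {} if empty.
  after event 1 (t=3: DEC r by 3): {r=-3}
  after event 2 (t=7: SET r = 37): {r=37}
  after event 3 (t=9: DEC q by 6): {q=-6, r=37}
  after event 4 (t=16: SET r = 32): {q=-6, r=32}
  after event 5 (t=25: INC r by 6): {q=-6, r=38}
  after event 6 (t=34: INC p by 5): {p=5, q=-6, r=38}
  after event 7 (t=39: INC r by 2): {p=5, q=-6, r=40}

Answer: {p=5, q=-6, r=40}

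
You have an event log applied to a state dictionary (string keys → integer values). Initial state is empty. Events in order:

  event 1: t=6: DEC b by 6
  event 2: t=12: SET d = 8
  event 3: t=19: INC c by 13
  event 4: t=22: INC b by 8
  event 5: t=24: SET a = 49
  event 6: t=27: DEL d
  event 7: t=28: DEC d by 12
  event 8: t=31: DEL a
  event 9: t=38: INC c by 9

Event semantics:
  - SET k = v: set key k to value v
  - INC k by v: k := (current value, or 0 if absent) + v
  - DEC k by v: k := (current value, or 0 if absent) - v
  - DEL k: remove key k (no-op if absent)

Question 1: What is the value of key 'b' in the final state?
Track key 'b' through all 9 events:
  event 1 (t=6: DEC b by 6): b (absent) -> -6
  event 2 (t=12: SET d = 8): b unchanged
  event 3 (t=19: INC c by 13): b unchanged
  event 4 (t=22: INC b by 8): b -6 -> 2
  event 5 (t=24: SET a = 49): b unchanged
  event 6 (t=27: DEL d): b unchanged
  event 7 (t=28: DEC d by 12): b unchanged
  event 8 (t=31: DEL a): b unchanged
  event 9 (t=38: INC c by 9): b unchanged
Final: b = 2

Answer: 2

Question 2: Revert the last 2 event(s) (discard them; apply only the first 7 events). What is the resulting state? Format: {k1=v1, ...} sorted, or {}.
Keep first 7 events (discard last 2):
  after event 1 (t=6: DEC b by 6): {b=-6}
  after event 2 (t=12: SET d = 8): {b=-6, d=8}
  after event 3 (t=19: INC c by 13): {b=-6, c=13, d=8}
  after event 4 (t=22: INC b by 8): {b=2, c=13, d=8}
  after event 5 (t=24: SET a = 49): {a=49, b=2, c=13, d=8}
  after event 6 (t=27: DEL d): {a=49, b=2, c=13}
  after event 7 (t=28: DEC d by 12): {a=49, b=2, c=13, d=-12}

Answer: {a=49, b=2, c=13, d=-12}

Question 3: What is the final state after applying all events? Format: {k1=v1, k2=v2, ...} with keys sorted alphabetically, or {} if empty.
  after event 1 (t=6: DEC b by 6): {b=-6}
  after event 2 (t=12: SET d = 8): {b=-6, d=8}
  after event 3 (t=19: INC c by 13): {b=-6, c=13, d=8}
  after event 4 (t=22: INC b by 8): {b=2, c=13, d=8}
  after event 5 (t=24: SET a = 49): {a=49, b=2, c=13, d=8}
  after event 6 (t=27: DEL d): {a=49, b=2, c=13}
  after event 7 (t=28: DEC d by 12): {a=49, b=2, c=13, d=-12}
  after event 8 (t=31: DEL a): {b=2, c=13, d=-12}
  after event 9 (t=38: INC c by 9): {b=2, c=22, d=-12}

Answer: {b=2, c=22, d=-12}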